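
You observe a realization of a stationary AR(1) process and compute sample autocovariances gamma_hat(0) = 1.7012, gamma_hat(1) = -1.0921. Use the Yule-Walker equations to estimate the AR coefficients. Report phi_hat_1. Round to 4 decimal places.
\hat\phi_{1} = -0.6420

The Yule-Walker equations for an AR(p) process read, in matrix form,
  Gamma_p phi = r_p,   with   (Gamma_p)_{ij} = gamma(|i - j|),
                       (r_p)_i = gamma(i),   i,j = 1..p.
Substitute the sample gammas (Toeplitz matrix and right-hand side of size 1):
  Gamma_p = [[1.7012]]
  r_p     = [-1.0921]
With p = 1 this is the single equation gamma(0) phi_1 = gamma(1):
  phi_hat_1 = gamma(1) / gamma(0) = -1.0921 / 1.7012 = -0.6420.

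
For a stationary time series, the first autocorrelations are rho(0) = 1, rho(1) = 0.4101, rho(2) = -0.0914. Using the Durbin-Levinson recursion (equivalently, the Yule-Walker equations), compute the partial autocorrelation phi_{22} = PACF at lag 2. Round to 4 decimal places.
\phi_{22} = -0.3121

The PACF at lag k is phi_{kk}, the last component of the solution
to the Yule-Walker system G_k phi = r_k where
  (G_k)_{ij} = rho(|i - j|), (r_k)_i = rho(i), i,j = 1..k.
Equivalently, Durbin-Levinson gives phi_{kk} iteratively:
  phi_{11} = rho(1)
  phi_{kk} = [rho(k) - sum_{j=1..k-1} phi_{k-1,j} rho(k-j)]
            / [1 - sum_{j=1..k-1} phi_{k-1,j} rho(j)],
  phi_{k,j} = phi_{k-1,j} - phi_{kk} phi_{k-1,k-j},  j = 1..k-1.
Step k = 1:
  phi_11 = rho(1) = 0.4101.
Step k = 2:
  phi_22 = [rho(2) - phi_11 rho(1)] / [1 - phi_11 rho(1)] = [-0.0914 - (0.4101)(0.4101)] / [1 - (0.4101)(0.4101)]
         = -0.25958201 / 0.83181799 = -0.3121.
Therefore phi_{22} = -0.3121.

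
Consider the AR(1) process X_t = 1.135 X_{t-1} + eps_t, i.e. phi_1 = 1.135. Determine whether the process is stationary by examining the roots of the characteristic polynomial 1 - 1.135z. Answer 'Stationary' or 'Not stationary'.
\text{Not stationary}

The AR(p) characteristic polynomial is P(z) = 1 - 1.135z.
Stationarity requires all roots to lie outside the unit circle, i.e. |z| > 1 for every root.
This is linear in z: 1 + (-1.135) z = 0  =>  z = -1/(-1.135) = 0.881057,  |z| = 0.881057.
Moduli of all roots: 0.8811.
All moduli strictly greater than 1? No.
Verdict: Not stationary.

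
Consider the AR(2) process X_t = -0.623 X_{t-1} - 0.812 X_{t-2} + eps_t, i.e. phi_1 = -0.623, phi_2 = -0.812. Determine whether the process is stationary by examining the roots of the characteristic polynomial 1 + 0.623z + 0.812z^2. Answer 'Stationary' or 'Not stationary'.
\text{Stationary}

The AR(p) characteristic polynomial is P(z) = 1 + 0.623z + 0.812z^2.
Stationarity requires all roots to lie outside the unit circle, i.e. |z| > 1 for every root.
Set 1 + (0.623) z + (0.812) z^2 = 0, i.e. a z^2 + b z + c = 0 with a = 0.812, b = 0.623, c = 1.
Discriminant D = b^2 - 4ac = (0.623)^2 - 4*(0.812)*1 = 0.388129 - (3.248) = -2.859871.
D < 0, so the roots are the complex-conjugate pair z = (-b +/- i sqrt(-D)) / (2a) = -0.3836 +/- 1.0413i.
For a conjugate pair |z|^2 = z * conj(z) = (product of roots) = c/a = 1/(0.812) = 1.231527, so |z| = sqrt(1.231527) = 1.1097 for both roots.
Moduli of all roots: 1.1097, 1.1097.
All moduli strictly greater than 1? Yes.
Verdict: Stationary.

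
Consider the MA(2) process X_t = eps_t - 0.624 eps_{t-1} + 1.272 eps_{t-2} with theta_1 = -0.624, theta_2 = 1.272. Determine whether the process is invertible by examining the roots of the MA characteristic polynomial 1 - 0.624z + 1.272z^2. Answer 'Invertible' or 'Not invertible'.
\text{Not invertible}

The MA(q) characteristic polynomial is P(z) = 1 - 0.624z + 1.272z^2.
Invertibility requires all roots to lie outside the unit circle, i.e. |z| > 1 for every root.
Set 1 + (-0.624) z + (1.272) z^2 = 0, i.e. a z^2 + b z + c = 0 with a = 1.272, b = -0.624, c = 1.
Discriminant D = b^2 - 4ac = (-0.624)^2 - 4*(1.272)*1 = 0.389376 - (5.088) = -4.698624.
D < 0, so the roots are the complex-conjugate pair z = (-b +/- i sqrt(-D)) / (2a) = 0.2453 +/- 0.8521i.
For a conjugate pair |z|^2 = z * conj(z) = (product of roots) = c/a = 1/(1.272) = 0.786164, so |z| = sqrt(0.786164) = 0.8867 for both roots.
Moduli of all roots: 0.8867, 0.8867.
All moduli strictly greater than 1? No.
Verdict: Not invertible.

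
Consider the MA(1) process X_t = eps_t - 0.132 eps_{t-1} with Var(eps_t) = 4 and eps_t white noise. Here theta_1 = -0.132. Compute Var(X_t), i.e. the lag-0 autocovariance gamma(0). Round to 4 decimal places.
\gamma(0) = 4.0697

For an MA(q) process X_t = eps_t + sum_i theta_i eps_{t-i} with
Var(eps_t) = sigma^2, the variance is
  gamma(0) = sigma^2 * (1 + sum_i theta_i^2).
  sum_i theta_i^2 = (-0.132)^2 = 0.017424.
  gamma(0) = 4 * (1 + 0.017424) = 4 * 1.017424 = 4.069696, which rounds to 4.0697.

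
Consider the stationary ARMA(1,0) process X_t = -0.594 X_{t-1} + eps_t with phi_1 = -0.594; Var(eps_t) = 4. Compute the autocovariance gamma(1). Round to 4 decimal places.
\gamma(1) = -3.6714

Multiply the model equation by X_{t-k} and take expectations. With theta_0 = psi_0 = 1 and psi_j the MA(infinity) weights, this gives
  gamma(k) - sum_i phi_i gamma(k-i) = c_k,
  c_k = sigma^2 * sum_{j=k..q} theta_j psi_{j-k}   (c_k = 0 for k > q),
using gamma(-m) = gamma(m).
Pure AR (q = 0): c_0 = sigma^2 = 4, c_k = 0 for k >= 1.
Equations for k = 0 and k = 1 (AR order 1):
  gamma(0) = phi_1 gamma(1) + c_0
  gamma(1) = phi_1 gamma(0) + c_1
Substituting the second into the first: gamma(0) (1 - phi_1^2) = c_0 + phi_1 c_1, so
  gamma(0) = c_0 / (1 - phi_1^2) = 4 / (1 - (-0.594)^2) = 4 / 0.647164 = 6.180814.
  gamma(1) = phi_1 gamma(0) = (-0.594)(6.180814) = -3.671403.
Therefore gamma(1) = -3.6714 (to 4 decimal places).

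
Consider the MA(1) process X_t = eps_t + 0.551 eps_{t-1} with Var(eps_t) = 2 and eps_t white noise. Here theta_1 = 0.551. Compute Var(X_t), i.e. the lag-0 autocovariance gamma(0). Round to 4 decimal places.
\gamma(0) = 2.6072

For an MA(q) process X_t = eps_t + sum_i theta_i eps_{t-i} with
Var(eps_t) = sigma^2, the variance is
  gamma(0) = sigma^2 * (1 + sum_i theta_i^2).
  sum_i theta_i^2 = (0.551)^2 = 0.303601.
  gamma(0) = 2 * (1 + 0.303601) = 2 * 1.303601 = 2.607202, which rounds to 2.6072.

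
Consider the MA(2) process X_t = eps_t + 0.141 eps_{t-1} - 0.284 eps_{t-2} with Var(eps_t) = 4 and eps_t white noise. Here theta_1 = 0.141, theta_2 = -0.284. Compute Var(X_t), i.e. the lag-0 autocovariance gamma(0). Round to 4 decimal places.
\gamma(0) = 4.4021

For an MA(q) process X_t = eps_t + sum_i theta_i eps_{t-i} with
Var(eps_t) = sigma^2, the variance is
  gamma(0) = sigma^2 * (1 + sum_i theta_i^2).
  sum_i theta_i^2 = (0.141)^2 + (-0.284)^2 = 0.019881 + 0.080656 = 0.100537.
  gamma(0) = 4 * (1 + 0.100537) = 4 * 1.100537 = 4.402148, which rounds to 4.4021.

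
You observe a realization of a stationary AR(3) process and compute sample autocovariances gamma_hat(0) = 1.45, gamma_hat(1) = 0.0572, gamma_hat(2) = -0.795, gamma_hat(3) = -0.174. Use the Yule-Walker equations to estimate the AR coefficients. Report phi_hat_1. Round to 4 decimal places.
\hat\phi_{1} = 0.0099

The Yule-Walker equations for an AR(p) process read, in matrix form,
  Gamma_p phi = r_p,   with   (Gamma_p)_{ij} = gamma(|i - j|),
                       (r_p)_i = gamma(i),   i,j = 1..p.
Substitute the sample gammas (Toeplitz matrix and right-hand side of size 3):
  Gamma_p = [[1.45, 0.0572, -0.795], [0.0572, 1.45, 0.0572], [-0.795, 0.0572, 1.45]]
  r_p     = [0.0572, -0.795, -0.174]
Written out (R1..R3):
  (R1) 1.45 phi_1 + 0.0572 phi_2 - 0.795 phi_3 = 0.0572
  (R2) 0.0572 phi_1 + 1.45 phi_2 + 0.0572 phi_3 = -0.795
  (R3) -0.795 phi_1 + 0.0572 phi_2 + 1.45 phi_3 = -0.174
Gaussian elimination:
  R2 <- R2 - (0.0572/1.45) R1 = R2 - (0.039448) R1:  1.447744 phi_2 + 0.088561 phi_3 = -0.797256
  R3 <- R3 - (-0.795/1.45) R1 = R3 - (-0.548276) R1:  0.088561 phi_2 + 1.014121 phi_3 = -0.142639
  R3 <- R3 - (0.088561/1.447744) R2 = R3 - (0.061172) R2:  1.008703 phi_3 = -0.093869
Back-substitution:
  phi_hat_3 = -0.093869 / 1.008703 = -0.093059
  phi_hat_2 = (-0.797256 - (0.088561)(-0.093059)) / 1.447744 = -0.544996
  phi_hat_1 = (0.0572 - (0.0572)(-0.544996) - (-0.795)(-0.093059)) / 1.45 = 0.009925
So phi_hat = [0.0099, -0.5450, -0.0931].
Therefore phi_hat_1 = 0.0099.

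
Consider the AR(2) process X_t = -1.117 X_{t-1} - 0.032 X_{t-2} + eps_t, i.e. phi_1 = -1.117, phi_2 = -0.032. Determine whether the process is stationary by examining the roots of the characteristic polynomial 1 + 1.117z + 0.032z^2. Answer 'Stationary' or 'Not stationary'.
\text{Not stationary}

The AR(p) characteristic polynomial is P(z) = 1 + 1.117z + 0.032z^2.
Stationarity requires all roots to lie outside the unit circle, i.e. |z| > 1 for every root.
Set 1 + (1.117) z + (0.032) z^2 = 0, i.e. a z^2 + b z + c = 0 with a = 0.032, b = 1.117, c = 1.
Discriminant D = b^2 - 4ac = (1.117)^2 - 4*(0.032)*1 = 1.247689 - (0.128) = 1.119689.
D >= 0, so the roots are real: z = (-b +/- sqrt(D)) / (2a) = (-1.117 +/- 1.058154) / (0.064).
  z_1 = (-1.117 + 1.058154) / (0.064) = -0.9195,   |z_1| = 0.9195.
  z_2 = (-1.117 - 1.058154) / (0.064) = -33.9868,   |z_2| = 33.9868.
Moduli of all roots: 0.9195, 33.9868.
All moduli strictly greater than 1? No.
Verdict: Not stationary.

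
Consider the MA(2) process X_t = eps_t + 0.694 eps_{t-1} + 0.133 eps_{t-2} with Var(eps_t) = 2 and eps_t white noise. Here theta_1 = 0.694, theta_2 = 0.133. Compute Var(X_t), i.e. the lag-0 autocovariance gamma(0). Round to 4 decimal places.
\gamma(0) = 2.9987

For an MA(q) process X_t = eps_t + sum_i theta_i eps_{t-i} with
Var(eps_t) = sigma^2, the variance is
  gamma(0) = sigma^2 * (1 + sum_i theta_i^2).
  sum_i theta_i^2 = (0.694)^2 + (0.133)^2 = 0.481636 + 0.017689 = 0.499325.
  gamma(0) = 2 * (1 + 0.499325) = 2 * 1.499325 = 2.99865, which rounds to 2.9987.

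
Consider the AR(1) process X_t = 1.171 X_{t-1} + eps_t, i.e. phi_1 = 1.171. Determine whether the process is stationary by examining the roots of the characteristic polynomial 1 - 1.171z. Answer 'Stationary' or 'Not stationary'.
\text{Not stationary}

The AR(p) characteristic polynomial is P(z) = 1 - 1.171z.
Stationarity requires all roots to lie outside the unit circle, i.e. |z| > 1 for every root.
This is linear in z: 1 + (-1.171) z = 0  =>  z = -1/(-1.171) = 0.853971,  |z| = 0.853971.
Moduli of all roots: 0.8540.
All moduli strictly greater than 1? No.
Verdict: Not stationary.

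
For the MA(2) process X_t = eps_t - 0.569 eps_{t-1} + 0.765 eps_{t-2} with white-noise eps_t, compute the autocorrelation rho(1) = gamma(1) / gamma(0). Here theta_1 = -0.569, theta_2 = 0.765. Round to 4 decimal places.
\rho(1) = -0.5261

For an MA(q) process with theta_0 = 1, the autocovariance is
  gamma(k) = sigma^2 * sum_{i=0..q-k} theta_i * theta_{i+k},
and rho(k) = gamma(k) / gamma(0). Sigma^2 cancels.
  numerator   = (1)*(-0.569) + (-0.569)*(0.765) = -1.004285.
  denominator = (1)^2 + (-0.569)^2 + (0.765)^2 = 1.908986.
  rho(1) = -1.004285 / 1.908986 = -0.5261.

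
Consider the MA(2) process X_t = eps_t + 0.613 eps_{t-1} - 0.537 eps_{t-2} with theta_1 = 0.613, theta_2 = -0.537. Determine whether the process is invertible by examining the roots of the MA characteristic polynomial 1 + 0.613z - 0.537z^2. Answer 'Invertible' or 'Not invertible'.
\text{Not invertible}

The MA(q) characteristic polynomial is P(z) = 1 + 0.613z - 0.537z^2.
Invertibility requires all roots to lie outside the unit circle, i.e. |z| > 1 for every root.
Set 1 + (0.613) z + (-0.537) z^2 = 0, i.e. a z^2 + b z + c = 0 with a = -0.537, b = 0.613, c = 1.
Discriminant D = b^2 - 4ac = (0.613)^2 - 4*(-0.537)*1 = 0.375769 - (-2.148) = 2.523769.
D >= 0, so the roots are real: z = (-b +/- sqrt(D)) / (2a) = (-0.613 +/- 1.588637) / (-1.074).
  z_1 = (-0.613 + 1.588637) / (-1.074) = -0.9084,   |z_1| = 0.9084.
  z_2 = (-0.613 - 1.588637) / (-1.074) = 2.0499,   |z_2| = 2.0499.
Moduli of all roots: 0.9084, 2.0499.
All moduli strictly greater than 1? No.
Verdict: Not invertible.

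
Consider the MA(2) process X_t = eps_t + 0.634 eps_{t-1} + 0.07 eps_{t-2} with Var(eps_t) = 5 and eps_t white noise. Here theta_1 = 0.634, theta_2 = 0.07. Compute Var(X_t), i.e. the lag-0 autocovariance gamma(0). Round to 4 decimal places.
\gamma(0) = 7.0343

For an MA(q) process X_t = eps_t + sum_i theta_i eps_{t-i} with
Var(eps_t) = sigma^2, the variance is
  gamma(0) = sigma^2 * (1 + sum_i theta_i^2).
  sum_i theta_i^2 = (0.634)^2 + (0.07)^2 = 0.401956 + 0.0049 = 0.406856.
  gamma(0) = 5 * (1 + 0.406856) = 5 * 1.406856 = 7.03428, which rounds to 7.0343.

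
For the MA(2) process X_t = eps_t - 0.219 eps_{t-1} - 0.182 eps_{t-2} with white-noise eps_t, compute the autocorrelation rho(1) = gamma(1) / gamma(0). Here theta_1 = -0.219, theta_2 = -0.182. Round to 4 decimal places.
\rho(1) = -0.1657

For an MA(q) process with theta_0 = 1, the autocovariance is
  gamma(k) = sigma^2 * sum_{i=0..q-k} theta_i * theta_{i+k},
and rho(k) = gamma(k) / gamma(0). Sigma^2 cancels.
  numerator   = (1)*(-0.219) + (-0.219)*(-0.182) = -0.179142.
  denominator = (1)^2 + (-0.219)^2 + (-0.182)^2 = 1.081085.
  rho(1) = -0.179142 / 1.081085 = -0.1657.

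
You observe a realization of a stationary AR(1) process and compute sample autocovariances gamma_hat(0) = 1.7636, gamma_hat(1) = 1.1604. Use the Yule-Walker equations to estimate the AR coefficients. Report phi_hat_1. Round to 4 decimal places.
\hat\phi_{1} = 0.6580

The Yule-Walker equations for an AR(p) process read, in matrix form,
  Gamma_p phi = r_p,   with   (Gamma_p)_{ij} = gamma(|i - j|),
                       (r_p)_i = gamma(i),   i,j = 1..p.
Substitute the sample gammas (Toeplitz matrix and right-hand side of size 1):
  Gamma_p = [[1.7636]]
  r_p     = [1.1604]
With p = 1 this is the single equation gamma(0) phi_1 = gamma(1):
  phi_hat_1 = gamma(1) / gamma(0) = 1.1604 / 1.7636 = 0.6580.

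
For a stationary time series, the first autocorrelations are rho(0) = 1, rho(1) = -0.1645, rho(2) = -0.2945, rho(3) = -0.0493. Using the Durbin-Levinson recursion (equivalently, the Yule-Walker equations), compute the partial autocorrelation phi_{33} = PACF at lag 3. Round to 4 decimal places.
\phi_{33} = -0.1940

The PACF at lag k is phi_{kk}, the last component of the solution
to the Yule-Walker system G_k phi = r_k where
  (G_k)_{ij} = rho(|i - j|), (r_k)_i = rho(i), i,j = 1..k.
Equivalently, Durbin-Levinson gives phi_{kk} iteratively:
  phi_{11} = rho(1)
  phi_{kk} = [rho(k) - sum_{j=1..k-1} phi_{k-1,j} rho(k-j)]
            / [1 - sum_{j=1..k-1} phi_{k-1,j} rho(j)],
  phi_{k,j} = phi_{k-1,j} - phi_{kk} phi_{k-1,k-j},  j = 1..k-1.
Step k = 1:
  phi_11 = rho(1) = -0.1645.
Step k = 2:
  phi_22 = [rho(2) - phi_11 rho(1)] / [1 - phi_11 rho(1)] = [-0.2945 - (-0.1645)(-0.1645)] / [1 - (-0.1645)(-0.1645)]
         = -0.32156025 / 0.97293975 = -0.330504.
  Update: phi_21 = phi_11 - phi_22 phi_11 = -0.1645 - (-0.330504)(-0.1645) = -0.218868.
Step k = 3:
  phi_33 = [rho(3) - phi_21 rho(2) - phi_22 rho(1)] / [1 - phi_21 rho(1) - phi_22 rho(2)]
    numerator   = -0.0493 - (-0.218868)(-0.2945) - (-0.330504)(-0.1645) = -0.16812446
    denominator = 1 - (-0.218868)(-0.1645) - (-0.330504)(-0.2945) = 0.86666288
  phi_33 = -0.16812446 / 0.86666288 = -0.194.
Therefore phi_{33} = -0.1940.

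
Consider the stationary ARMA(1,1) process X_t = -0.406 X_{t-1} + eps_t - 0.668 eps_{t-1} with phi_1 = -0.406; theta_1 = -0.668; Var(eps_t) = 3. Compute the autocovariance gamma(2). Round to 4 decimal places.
\gamma(2) = 1.9911

Multiply the model equation by X_{t-k} and take expectations. With theta_0 = psi_0 = 1 and psi_j the MA(infinity) weights, this gives
  gamma(k) - sum_i phi_i gamma(k-i) = c_k,
  c_k = sigma^2 * sum_{j=k..q} theta_j psi_{j-k}   (c_k = 0 for k > q),
using gamma(-m) = gamma(m).
psi-weights needed (psi_j = theta_j + sum_i phi_i psi_{j-i}):
  psi_1 = theta_1 + phi_1 = -0.668 + (-0.406) = -1.074
Right-hand sides:
  c_0 = sigma^2 (1 + theta_1 psi_1) = 3 * (1 + (-0.668)(-1.074)) = 3 * 1.717432 = 5.152296
  c_1 = sigma^2 theta_1 = 3 * (-0.668) = -2.004
  c_2 = 0
Equations for k = 0 and k = 1 (AR order 1):
  gamma(0) = phi_1 gamma(1) + c_0
  gamma(1) = phi_1 gamma(0) + c_1
Substituting the second into the first: gamma(0) (1 - phi_1^2) = c_0 + phi_1 c_1, so
  gamma(0) = (c_0 + phi_1 c_1) / (1 - phi_1^2) = (5.152296 + (-0.406)(-2.004)) / (1 - (-0.406)^2) = 5.96592 / 0.835164 = 7.143411.
  gamma(1) = phi_1 gamma(0) + c_1 = (-0.406)(7.143411) + (-2.004) = -4.904225.
For k = 2 (> q): gamma(2) = phi_1 gamma(1) = (-0.406)(-4.904225) = 1.991115.
Therefore gamma(2) = 1.9911 (to 4 decimal places).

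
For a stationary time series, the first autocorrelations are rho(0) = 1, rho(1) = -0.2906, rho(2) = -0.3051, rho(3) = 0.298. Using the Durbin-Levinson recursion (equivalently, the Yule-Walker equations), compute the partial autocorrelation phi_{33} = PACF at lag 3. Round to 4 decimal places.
\phi_{33} = 0.0640

The PACF at lag k is phi_{kk}, the last component of the solution
to the Yule-Walker system G_k phi = r_k where
  (G_k)_{ij} = rho(|i - j|), (r_k)_i = rho(i), i,j = 1..k.
Equivalently, Durbin-Levinson gives phi_{kk} iteratively:
  phi_{11} = rho(1)
  phi_{kk} = [rho(k) - sum_{j=1..k-1} phi_{k-1,j} rho(k-j)]
            / [1 - sum_{j=1..k-1} phi_{k-1,j} rho(j)],
  phi_{k,j} = phi_{k-1,j} - phi_{kk} phi_{k-1,k-j},  j = 1..k-1.
Step k = 1:
  phi_11 = rho(1) = -0.2906.
Step k = 2:
  phi_22 = [rho(2) - phi_11 rho(1)] / [1 - phi_11 rho(1)] = [-0.3051 - (-0.2906)(-0.2906)] / [1 - (-0.2906)(-0.2906)]
         = -0.38954836 / 0.91555164 = -0.425479.
  Update: phi_21 = phi_11 - phi_22 phi_11 = -0.2906 - (-0.425479)(-0.2906) = -0.414244.
Step k = 3:
  phi_33 = [rho(3) - phi_21 rho(2) - phi_22 rho(1)] / [1 - phi_21 rho(1) - phi_22 rho(2)]
    numerator   = 0.298 - (-0.414244)(-0.3051) - (-0.425479)(-0.2906) = 0.04796975
    denominator = 1 - (-0.414244)(-0.2906) - (-0.425479)(-0.3051) = 0.74980684
  phi_33 = 0.04796975 / 0.74980684 = 0.064.
Therefore phi_{33} = 0.0640.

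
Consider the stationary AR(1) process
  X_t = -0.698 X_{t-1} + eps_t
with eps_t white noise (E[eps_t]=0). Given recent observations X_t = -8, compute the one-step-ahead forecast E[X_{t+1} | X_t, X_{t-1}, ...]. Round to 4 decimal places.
E[X_{t+1} \mid \mathcal F_t] = 5.5840

For an AR(p) model X_t = c + sum_i phi_i X_{t-i} + eps_t, the
one-step-ahead conditional mean is
  E[X_{t+1} | X_t, ...] = c + sum_i phi_i X_{t+1-i}.
Substitute known values:
  E[X_{t+1} | ...] = (-0.698) * (-8)
                   = 5.5840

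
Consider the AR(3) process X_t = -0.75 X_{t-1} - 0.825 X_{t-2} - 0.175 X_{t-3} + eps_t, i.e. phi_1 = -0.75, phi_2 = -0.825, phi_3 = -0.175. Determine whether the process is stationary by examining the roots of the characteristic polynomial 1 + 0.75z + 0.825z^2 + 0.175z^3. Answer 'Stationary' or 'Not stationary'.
\text{Stationary}

The AR(p) characteristic polynomial is P(z) = 1 + 0.75z + 0.825z^2 + 0.175z^3.
Stationarity requires all roots to lie outside the unit circle, i.e. |z| > 1 for every root.
Degree 3: look for a simple real root z0 first, then factor out (1 - z/z0) and solve the remaining quadratic.
Testing z0 = -4: P(-4) = 1 + (0.75)(-4) + (0.825)(-4)^2 + (0.175)(-4)^3
  = 1 + (-3) + (13.2) + (-11.2) = 0.  So z_0 = -4 is a root, |z_0| = 4.
Divide out the factor (1 + 0.25 z) = (1 - z/z0) (since 1/z0 = -0.25):
  P(z) = (1 + 0.25 z)(1 + (0.5) z + (0.7) z^2)
  [check: z-coef 0.5 - (-0.25) = 0.75; z^2-coef 0.7 - (-0.25)(0.5) = 0.825; z^3-coef -(-0.25)(0.7) = 0.175.]
Remaining roots from the quadratic factor 1 + (0.5) z + (0.7) z^2:
  Set 1 + (0.5) z + (0.7) z^2 = 0, i.e. a z^2 + b z + c = 0 with a = 0.7, b = 0.5, c = 1.
  Discriminant D = b^2 - 4ac = (0.5)^2 - 4*(0.7)*1 = 0.25 - (2.8) = -2.55.
  D < 0, so the roots are the complex-conjugate pair z = (-b +/- i sqrt(-D)) / (2a) = -0.3571 +/- 1.1406i.
  For a conjugate pair |z|^2 = z * conj(z) = (product of roots) = c/a = 1/(0.7) = 1.428571, so |z| = sqrt(1.428571) = 1.1952 for both roots.
Moduli of all roots: 4.0000, 1.1952, 1.1952.
All moduli strictly greater than 1? Yes.
Verdict: Stationary.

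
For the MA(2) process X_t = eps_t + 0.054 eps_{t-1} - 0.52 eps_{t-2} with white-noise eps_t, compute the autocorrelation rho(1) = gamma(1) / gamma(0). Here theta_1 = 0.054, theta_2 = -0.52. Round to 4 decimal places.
\rho(1) = 0.0204

For an MA(q) process with theta_0 = 1, the autocovariance is
  gamma(k) = sigma^2 * sum_{i=0..q-k} theta_i * theta_{i+k},
and rho(k) = gamma(k) / gamma(0). Sigma^2 cancels.
  numerator   = (1)*(0.054) + (0.054)*(-0.52) = 0.02592.
  denominator = (1)^2 + (0.054)^2 + (-0.52)^2 = 1.273316.
  rho(1) = 0.02592 / 1.273316 = 0.0204.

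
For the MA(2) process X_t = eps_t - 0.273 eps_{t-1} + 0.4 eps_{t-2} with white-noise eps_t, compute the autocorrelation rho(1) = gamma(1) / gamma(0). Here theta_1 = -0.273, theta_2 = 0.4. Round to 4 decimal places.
\rho(1) = -0.3096

For an MA(q) process with theta_0 = 1, the autocovariance is
  gamma(k) = sigma^2 * sum_{i=0..q-k} theta_i * theta_{i+k},
and rho(k) = gamma(k) / gamma(0). Sigma^2 cancels.
  numerator   = (1)*(-0.273) + (-0.273)*(0.4) = -0.3822.
  denominator = (1)^2 + (-0.273)^2 + (0.4)^2 = 1.234529.
  rho(1) = -0.3822 / 1.234529 = -0.3096.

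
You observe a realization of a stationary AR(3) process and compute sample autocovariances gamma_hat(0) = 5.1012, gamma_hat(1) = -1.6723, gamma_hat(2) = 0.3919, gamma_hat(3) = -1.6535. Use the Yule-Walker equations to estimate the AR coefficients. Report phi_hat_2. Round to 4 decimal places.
\hat\phi_{2} = -0.1520

The Yule-Walker equations for an AR(p) process read, in matrix form,
  Gamma_p phi = r_p,   with   (Gamma_p)_{ij} = gamma(|i - j|),
                       (r_p)_i = gamma(i),   i,j = 1..p.
Substitute the sample gammas (Toeplitz matrix and right-hand side of size 3):
  Gamma_p = [[5.1012, -1.6723, 0.3919], [-1.6723, 5.1012, -1.6723], [0.3919, -1.6723, 5.1012]]
  r_p     = [-1.6723, 0.3919, -1.6535]
Written out (R1..R3):
  (R1) 5.1012 phi_1 - 1.6723 phi_2 + 0.3919 phi_3 = -1.6723
  (R2) -1.6723 phi_1 + 5.1012 phi_2 - 1.6723 phi_3 = 0.3919
  (R3) 0.3919 phi_1 - 1.6723 phi_2 + 5.1012 phi_3 = -1.6535
Gaussian elimination:
  R2 <- R2 - (-1.6723/5.1012) R1 = R2 - (-0.327825) R1:  4.552979 phi_2 - 1.543825 phi_3 = -0.156321
  R3 <- R3 - (0.3919/5.1012) R1 = R3 - (0.076825) R1:  -1.543825 phi_2 + 5.071092 phi_3 = -1.525025
  R3 <- R3 - (-1.543825/4.552979) R2 = R3 - (-0.33908) R2:  4.547611 phi_3 = -1.578031
Back-substitution:
  phi_hat_3 = -1.578031 / 4.547611 = -0.347002
  phi_hat_2 = (-0.156321 - (-1.543825)(-0.347002)) / 4.552979 = -0.151995
  phi_hat_1 = (-1.6723 - (-1.6723)(-0.151995) - (0.3919)(-0.347002)) / 5.1012 = -0.350994
So phi_hat = [-0.3510, -0.1520, -0.3470].
Therefore phi_hat_2 = -0.1520.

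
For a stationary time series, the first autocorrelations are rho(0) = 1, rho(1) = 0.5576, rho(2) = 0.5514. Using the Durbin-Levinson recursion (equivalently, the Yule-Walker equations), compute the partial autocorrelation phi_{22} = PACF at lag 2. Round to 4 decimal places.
\phi_{22} = 0.3490

The PACF at lag k is phi_{kk}, the last component of the solution
to the Yule-Walker system G_k phi = r_k where
  (G_k)_{ij} = rho(|i - j|), (r_k)_i = rho(i), i,j = 1..k.
Equivalently, Durbin-Levinson gives phi_{kk} iteratively:
  phi_{11} = rho(1)
  phi_{kk} = [rho(k) - sum_{j=1..k-1} phi_{k-1,j} rho(k-j)]
            / [1 - sum_{j=1..k-1} phi_{k-1,j} rho(j)],
  phi_{k,j} = phi_{k-1,j} - phi_{kk} phi_{k-1,k-j},  j = 1..k-1.
Step k = 1:
  phi_11 = rho(1) = 0.5576.
Step k = 2:
  phi_22 = [rho(2) - phi_11 rho(1)] / [1 - phi_11 rho(1)] = [0.5514 - (0.5576)(0.5576)] / [1 - (0.5576)(0.5576)]
         = 0.24048224 / 0.68908224 = 0.349.
Therefore phi_{22} = 0.3490.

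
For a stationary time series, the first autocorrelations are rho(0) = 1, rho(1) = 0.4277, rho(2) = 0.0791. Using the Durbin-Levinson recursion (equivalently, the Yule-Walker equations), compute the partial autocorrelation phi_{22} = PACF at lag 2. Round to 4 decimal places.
\phi_{22} = -0.1271

The PACF at lag k is phi_{kk}, the last component of the solution
to the Yule-Walker system G_k phi = r_k where
  (G_k)_{ij} = rho(|i - j|), (r_k)_i = rho(i), i,j = 1..k.
Equivalently, Durbin-Levinson gives phi_{kk} iteratively:
  phi_{11} = rho(1)
  phi_{kk} = [rho(k) - sum_{j=1..k-1} phi_{k-1,j} rho(k-j)]
            / [1 - sum_{j=1..k-1} phi_{k-1,j} rho(j)],
  phi_{k,j} = phi_{k-1,j} - phi_{kk} phi_{k-1,k-j},  j = 1..k-1.
Step k = 1:
  phi_11 = rho(1) = 0.4277.
Step k = 2:
  phi_22 = [rho(2) - phi_11 rho(1)] / [1 - phi_11 rho(1)] = [0.0791 - (0.4277)(0.4277)] / [1 - (0.4277)(0.4277)]
         = -0.10382729 / 0.81707271 = -0.1271.
Therefore phi_{22} = -0.1271.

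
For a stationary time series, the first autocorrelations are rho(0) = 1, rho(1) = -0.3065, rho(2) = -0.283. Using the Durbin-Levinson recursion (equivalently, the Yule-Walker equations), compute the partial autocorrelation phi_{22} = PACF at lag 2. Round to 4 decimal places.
\phi_{22} = -0.4160

The PACF at lag k is phi_{kk}, the last component of the solution
to the Yule-Walker system G_k phi = r_k where
  (G_k)_{ij} = rho(|i - j|), (r_k)_i = rho(i), i,j = 1..k.
Equivalently, Durbin-Levinson gives phi_{kk} iteratively:
  phi_{11} = rho(1)
  phi_{kk} = [rho(k) - sum_{j=1..k-1} phi_{k-1,j} rho(k-j)]
            / [1 - sum_{j=1..k-1} phi_{k-1,j} rho(j)],
  phi_{k,j} = phi_{k-1,j} - phi_{kk} phi_{k-1,k-j},  j = 1..k-1.
Step k = 1:
  phi_11 = rho(1) = -0.3065.
Step k = 2:
  phi_22 = [rho(2) - phi_11 rho(1)] / [1 - phi_11 rho(1)] = [-0.283 - (-0.3065)(-0.3065)] / [1 - (-0.3065)(-0.3065)]
         = -0.37694225 / 0.90605775 = -0.416.
Therefore phi_{22} = -0.4160.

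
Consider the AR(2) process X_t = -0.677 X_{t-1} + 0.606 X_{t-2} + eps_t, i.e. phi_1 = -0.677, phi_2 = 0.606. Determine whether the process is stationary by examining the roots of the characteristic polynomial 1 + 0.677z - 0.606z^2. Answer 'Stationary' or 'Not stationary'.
\text{Not stationary}

The AR(p) characteristic polynomial is P(z) = 1 + 0.677z - 0.606z^2.
Stationarity requires all roots to lie outside the unit circle, i.e. |z| > 1 for every root.
Set 1 + (0.677) z + (-0.606) z^2 = 0, i.e. a z^2 + b z + c = 0 with a = -0.606, b = 0.677, c = 1.
Discriminant D = b^2 - 4ac = (0.677)^2 - 4*(-0.606)*1 = 0.458329 - (-2.424) = 2.882329.
D >= 0, so the roots are real: z = (-b +/- sqrt(D)) / (2a) = (-0.677 +/- 1.697742) / (-1.212).
  z_1 = (-0.677 + 1.697742) / (-1.212) = -0.8422,   |z_1| = 0.8422.
  z_2 = (-0.677 - 1.697742) / (-1.212) = 1.9594,   |z_2| = 1.9594.
Moduli of all roots: 0.8422, 1.9594.
All moduli strictly greater than 1? No.
Verdict: Not stationary.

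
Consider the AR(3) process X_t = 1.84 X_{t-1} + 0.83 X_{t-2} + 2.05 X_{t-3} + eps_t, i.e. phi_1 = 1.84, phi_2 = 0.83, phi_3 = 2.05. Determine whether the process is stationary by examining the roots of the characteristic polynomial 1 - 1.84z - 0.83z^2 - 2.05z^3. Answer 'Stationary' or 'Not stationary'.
\text{Not stationary}

The AR(p) characteristic polynomial is P(z) = 1 - 1.84z - 0.83z^2 - 2.05z^3.
Stationarity requires all roots to lie outside the unit circle, i.e. |z| > 1 for every root.
Degree 3: look for a simple real root z0 first, then factor out (1 - z/z0) and solve the remaining quadratic.
Testing z0 = 0.4: P(0.4) = 1 + (-1.84)(0.4) + (-0.83)(0.4)^2 + (-2.05)(0.4)^3
  = 1 + (-0.736) + (-0.1328) + (-0.1312) = 0.  So z_0 = 0.4 is a root, |z_0| = 0.4.
Divide out the factor (1 - 2.5 z) = (1 - z/z0) (since 1/z0 = 2.5):
  P(z) = (1 - 2.5 z)(1 + (0.66) z + (0.82) z^2)
  [check: z-coef 0.66 - (2.5) = -1.84; z^2-coef 0.82 - (2.5)(0.66) = -0.83; z^3-coef -(2.5)(0.82) = -2.05.]
Remaining roots from the quadratic factor 1 + (0.66) z + (0.82) z^2:
  Set 1 + (0.66) z + (0.82) z^2 = 0, i.e. a z^2 + b z + c = 0 with a = 0.82, b = 0.66, c = 1.
  Discriminant D = b^2 - 4ac = (0.66)^2 - 4*(0.82)*1 = 0.4356 - (3.28) = -2.8444.
  D < 0, so the roots are the complex-conjugate pair z = (-b +/- i sqrt(-D)) / (2a) = -0.4024 +/- 1.0284i.
  For a conjugate pair |z|^2 = z * conj(z) = (product of roots) = c/a = 1/(0.82) = 1.219512, so |z| = sqrt(1.219512) = 1.1043 for both roots.
Moduli of all roots: 0.4000, 1.1043, 1.1043.
All moduli strictly greater than 1? No.
Verdict: Not stationary.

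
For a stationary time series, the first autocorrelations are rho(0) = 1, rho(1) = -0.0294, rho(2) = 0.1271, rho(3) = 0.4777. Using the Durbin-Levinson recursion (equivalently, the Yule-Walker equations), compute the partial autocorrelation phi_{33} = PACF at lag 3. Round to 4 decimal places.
\phi_{33} = 0.4930

The PACF at lag k is phi_{kk}, the last component of the solution
to the Yule-Walker system G_k phi = r_k where
  (G_k)_{ij} = rho(|i - j|), (r_k)_i = rho(i), i,j = 1..k.
Equivalently, Durbin-Levinson gives phi_{kk} iteratively:
  phi_{11} = rho(1)
  phi_{kk} = [rho(k) - sum_{j=1..k-1} phi_{k-1,j} rho(k-j)]
            / [1 - sum_{j=1..k-1} phi_{k-1,j} rho(j)],
  phi_{k,j} = phi_{k-1,j} - phi_{kk} phi_{k-1,k-j},  j = 1..k-1.
Step k = 1:
  phi_11 = rho(1) = -0.0294.
Step k = 2:
  phi_22 = [rho(2) - phi_11 rho(1)] / [1 - phi_11 rho(1)] = [0.1271 - (-0.0294)(-0.0294)] / [1 - (-0.0294)(-0.0294)]
         = 0.12623564 / 0.99913564 = 0.126345.
  Update: phi_21 = phi_11 - phi_22 phi_11 = -0.0294 - (0.126345)(-0.0294) = -0.025685.
Step k = 3:
  phi_33 = [rho(3) - phi_21 rho(2) - phi_22 rho(1)] / [1 - phi_21 rho(1) - phi_22 rho(2)]
    numerator   = 0.4777 - (-0.025685)(0.1271) - (0.126345)(-0.0294) = 0.48467916
    denominator = 1 - (-0.025685)(-0.0294) - (0.126345)(0.1271) = 0.98318642
  phi_33 = 0.48467916 / 0.98318642 = 0.493.
Therefore phi_{33} = 0.4930.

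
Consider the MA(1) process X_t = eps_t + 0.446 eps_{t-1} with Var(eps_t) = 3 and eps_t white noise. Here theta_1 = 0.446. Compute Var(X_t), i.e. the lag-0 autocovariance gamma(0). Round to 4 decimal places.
\gamma(0) = 3.5967

For an MA(q) process X_t = eps_t + sum_i theta_i eps_{t-i} with
Var(eps_t) = sigma^2, the variance is
  gamma(0) = sigma^2 * (1 + sum_i theta_i^2).
  sum_i theta_i^2 = (0.446)^2 = 0.198916.
  gamma(0) = 3 * (1 + 0.198916) = 3 * 1.198916 = 3.596748, which rounds to 3.5967.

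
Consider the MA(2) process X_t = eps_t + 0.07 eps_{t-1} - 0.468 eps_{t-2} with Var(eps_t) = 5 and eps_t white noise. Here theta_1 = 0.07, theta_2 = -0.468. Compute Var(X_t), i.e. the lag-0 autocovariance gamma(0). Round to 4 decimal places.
\gamma(0) = 6.1196

For an MA(q) process X_t = eps_t + sum_i theta_i eps_{t-i} with
Var(eps_t) = sigma^2, the variance is
  gamma(0) = sigma^2 * (1 + sum_i theta_i^2).
  sum_i theta_i^2 = (0.07)^2 + (-0.468)^2 = 0.0049 + 0.219024 = 0.223924.
  gamma(0) = 5 * (1 + 0.223924) = 5 * 1.223924 = 6.11962, which rounds to 6.1196.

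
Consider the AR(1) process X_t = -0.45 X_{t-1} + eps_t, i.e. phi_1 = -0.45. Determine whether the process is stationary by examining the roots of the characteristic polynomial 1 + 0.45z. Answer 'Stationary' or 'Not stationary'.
\text{Stationary}

The AR(p) characteristic polynomial is P(z) = 1 + 0.45z.
Stationarity requires all roots to lie outside the unit circle, i.e. |z| > 1 for every root.
This is linear in z: 1 + (0.45) z = 0  =>  z = -1/(0.45) = -2.222222,  |z| = 2.222222.
Moduli of all roots: 2.2222.
All moduli strictly greater than 1? Yes.
Verdict: Stationary.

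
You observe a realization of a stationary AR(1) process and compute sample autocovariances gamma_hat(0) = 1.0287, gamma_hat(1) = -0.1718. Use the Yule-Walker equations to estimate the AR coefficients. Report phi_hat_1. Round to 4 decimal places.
\hat\phi_{1} = -0.1670

The Yule-Walker equations for an AR(p) process read, in matrix form,
  Gamma_p phi = r_p,   with   (Gamma_p)_{ij} = gamma(|i - j|),
                       (r_p)_i = gamma(i),   i,j = 1..p.
Substitute the sample gammas (Toeplitz matrix and right-hand side of size 1):
  Gamma_p = [[1.0287]]
  r_p     = [-0.1718]
With p = 1 this is the single equation gamma(0) phi_1 = gamma(1):
  phi_hat_1 = gamma(1) / gamma(0) = -0.1718 / 1.0287 = -0.1670.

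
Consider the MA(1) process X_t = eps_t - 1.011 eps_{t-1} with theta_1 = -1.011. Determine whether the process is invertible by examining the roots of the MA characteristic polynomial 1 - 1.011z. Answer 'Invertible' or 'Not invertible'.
\text{Not invertible}

The MA(q) characteristic polynomial is P(z) = 1 - 1.011z.
Invertibility requires all roots to lie outside the unit circle, i.e. |z| > 1 for every root.
This is linear in z: 1 + (-1.011) z = 0  =>  z = -1/(-1.011) = 0.98912,  |z| = 0.98912.
Moduli of all roots: 0.9891.
All moduli strictly greater than 1? No.
Verdict: Not invertible.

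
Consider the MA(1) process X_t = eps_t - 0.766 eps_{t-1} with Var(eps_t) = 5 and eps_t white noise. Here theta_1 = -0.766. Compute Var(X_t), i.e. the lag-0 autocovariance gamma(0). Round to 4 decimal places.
\gamma(0) = 7.9338

For an MA(q) process X_t = eps_t + sum_i theta_i eps_{t-i} with
Var(eps_t) = sigma^2, the variance is
  gamma(0) = sigma^2 * (1 + sum_i theta_i^2).
  sum_i theta_i^2 = (-0.766)^2 = 0.586756.
  gamma(0) = 5 * (1 + 0.586756) = 5 * 1.586756 = 7.93378, which rounds to 7.9338.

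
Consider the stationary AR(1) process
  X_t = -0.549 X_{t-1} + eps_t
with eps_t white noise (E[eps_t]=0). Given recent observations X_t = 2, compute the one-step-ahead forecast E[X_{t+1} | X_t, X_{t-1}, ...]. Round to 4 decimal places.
E[X_{t+1} \mid \mathcal F_t] = -1.0980

For an AR(p) model X_t = c + sum_i phi_i X_{t-i} + eps_t, the
one-step-ahead conditional mean is
  E[X_{t+1} | X_t, ...] = c + sum_i phi_i X_{t+1-i}.
Substitute known values:
  E[X_{t+1} | ...] = (-0.549) * (2)
                   = -1.0980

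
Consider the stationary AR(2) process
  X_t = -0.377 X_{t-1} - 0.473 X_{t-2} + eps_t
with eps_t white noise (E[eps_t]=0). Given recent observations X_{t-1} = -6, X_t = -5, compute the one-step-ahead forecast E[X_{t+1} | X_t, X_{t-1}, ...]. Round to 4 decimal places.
E[X_{t+1} \mid \mathcal F_t] = 4.7230

For an AR(p) model X_t = c + sum_i phi_i X_{t-i} + eps_t, the
one-step-ahead conditional mean is
  E[X_{t+1} | X_t, ...] = c + sum_i phi_i X_{t+1-i}.
Substitute known values:
  E[X_{t+1} | ...] = (-0.377) * (-5) + (-0.473) * (-6)
                   = 4.7230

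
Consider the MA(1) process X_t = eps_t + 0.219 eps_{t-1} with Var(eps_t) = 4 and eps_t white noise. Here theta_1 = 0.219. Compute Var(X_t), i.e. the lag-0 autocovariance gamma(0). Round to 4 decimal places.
\gamma(0) = 4.1918

For an MA(q) process X_t = eps_t + sum_i theta_i eps_{t-i} with
Var(eps_t) = sigma^2, the variance is
  gamma(0) = sigma^2 * (1 + sum_i theta_i^2).
  sum_i theta_i^2 = (0.219)^2 = 0.047961.
  gamma(0) = 4 * (1 + 0.047961) = 4 * 1.047961 = 4.191844, which rounds to 4.1918.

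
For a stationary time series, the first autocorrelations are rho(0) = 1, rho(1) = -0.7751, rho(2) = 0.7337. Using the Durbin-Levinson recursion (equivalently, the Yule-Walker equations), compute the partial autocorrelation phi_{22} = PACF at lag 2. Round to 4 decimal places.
\phi_{22} = 0.3329

The PACF at lag k is phi_{kk}, the last component of the solution
to the Yule-Walker system G_k phi = r_k where
  (G_k)_{ij} = rho(|i - j|), (r_k)_i = rho(i), i,j = 1..k.
Equivalently, Durbin-Levinson gives phi_{kk} iteratively:
  phi_{11} = rho(1)
  phi_{kk} = [rho(k) - sum_{j=1..k-1} phi_{k-1,j} rho(k-j)]
            / [1 - sum_{j=1..k-1} phi_{k-1,j} rho(j)],
  phi_{k,j} = phi_{k-1,j} - phi_{kk} phi_{k-1,k-j},  j = 1..k-1.
Step k = 1:
  phi_11 = rho(1) = -0.7751.
Step k = 2:
  phi_22 = [rho(2) - phi_11 rho(1)] / [1 - phi_11 rho(1)] = [0.7337 - (-0.7751)(-0.7751)] / [1 - (-0.7751)(-0.7751)]
         = 0.13291999 / 0.39921999 = 0.3329.
Therefore phi_{22} = 0.3329.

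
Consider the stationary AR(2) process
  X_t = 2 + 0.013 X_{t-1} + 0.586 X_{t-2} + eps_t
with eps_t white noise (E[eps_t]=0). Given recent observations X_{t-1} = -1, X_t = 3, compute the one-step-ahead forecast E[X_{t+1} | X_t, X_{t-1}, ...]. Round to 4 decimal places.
E[X_{t+1} \mid \mathcal F_t] = 1.4530

For an AR(p) model X_t = c + sum_i phi_i X_{t-i} + eps_t, the
one-step-ahead conditional mean is
  E[X_{t+1} | X_t, ...] = c + sum_i phi_i X_{t+1-i}.
Substitute known values:
  E[X_{t+1} | ...] = 2 + (0.013) * (3) + (0.586) * (-1)
                   = 1.4530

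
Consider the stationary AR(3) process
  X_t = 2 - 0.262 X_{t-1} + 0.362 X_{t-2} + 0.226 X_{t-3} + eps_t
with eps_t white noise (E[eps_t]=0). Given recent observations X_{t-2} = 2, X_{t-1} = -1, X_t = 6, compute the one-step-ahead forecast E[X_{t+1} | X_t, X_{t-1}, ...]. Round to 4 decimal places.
E[X_{t+1} \mid \mathcal F_t] = 0.5180

For an AR(p) model X_t = c + sum_i phi_i X_{t-i} + eps_t, the
one-step-ahead conditional mean is
  E[X_{t+1} | X_t, ...] = c + sum_i phi_i X_{t+1-i}.
Substitute known values:
  E[X_{t+1} | ...] = 2 + (-0.262) * (6) + (0.362) * (-1) + (0.226) * (2)
                   = 0.5180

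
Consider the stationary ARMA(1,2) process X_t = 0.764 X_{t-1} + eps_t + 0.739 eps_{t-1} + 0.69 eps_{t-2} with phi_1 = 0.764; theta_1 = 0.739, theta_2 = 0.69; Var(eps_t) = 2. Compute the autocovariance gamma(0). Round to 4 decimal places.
\gamma(0) = 22.7529

Multiply the model equation by X_{t-k} and take expectations. With theta_0 = psi_0 = 1 and psi_j the MA(infinity) weights, this gives
  gamma(k) - sum_i phi_i gamma(k-i) = c_k,
  c_k = sigma^2 * sum_{j=k..q} theta_j psi_{j-k}   (c_k = 0 for k > q),
using gamma(-m) = gamma(m).
psi-weights needed (psi_j = theta_j + sum_i phi_i psi_{j-i}):
  psi_1 = theta_1 + phi_1 = 0.739 + (0.764) = 1.503
  psi_2 = theta_2 + phi_1 psi_1 = 0.69 + (0.764)(1.503) = 1.838292
Right-hand sides:
  c_0 = sigma^2 (1 + theta_1 psi_1 + theta_2 psi_2) = 2 * (1 + (0.739)(1.503) + (0.69)(1.838292)) = 2 * 3.379138 = 6.758277
  c_1 = sigma^2 (theta_1 + theta_2 psi_1) = 2 * (0.739 + (0.69)(1.503)) = 3.55214
  c_2 = sigma^2 theta_2 = 2 * (0.69) = 1.38
Equations for k = 0 and k = 1 (AR order 1):
  gamma(0) = phi_1 gamma(1) + c_0
  gamma(1) = phi_1 gamma(0) + c_1
Substituting the second into the first: gamma(0) (1 - phi_1^2) = c_0 + phi_1 c_1, so
  gamma(0) = (c_0 + phi_1 c_1) / (1 - phi_1^2) = (6.758277 + (0.764)(3.55214)) / (1 - (0.764)^2) = 9.472112 / 0.416304 = 22.752873.
Therefore gamma(0) = 22.7529 (to 4 decimal places).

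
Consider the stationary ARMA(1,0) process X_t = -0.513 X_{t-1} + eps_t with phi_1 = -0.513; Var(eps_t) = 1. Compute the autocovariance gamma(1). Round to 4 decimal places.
\gamma(1) = -0.6962

Multiply the model equation by X_{t-k} and take expectations. With theta_0 = psi_0 = 1 and psi_j the MA(infinity) weights, this gives
  gamma(k) - sum_i phi_i gamma(k-i) = c_k,
  c_k = sigma^2 * sum_{j=k..q} theta_j psi_{j-k}   (c_k = 0 for k > q),
using gamma(-m) = gamma(m).
Pure AR (q = 0): c_0 = sigma^2 = 1, c_k = 0 for k >= 1.
Equations for k = 0 and k = 1 (AR order 1):
  gamma(0) = phi_1 gamma(1) + c_0
  gamma(1) = phi_1 gamma(0) + c_1
Substituting the second into the first: gamma(0) (1 - phi_1^2) = c_0 + phi_1 c_1, so
  gamma(0) = c_0 / (1 - phi_1^2) = 1 / (1 - (-0.513)^2) = 1 / 0.736831 = 1.357163.
  gamma(1) = phi_1 gamma(0) = (-0.513)(1.357163) = -0.696225.
Therefore gamma(1) = -0.6962 (to 4 decimal places).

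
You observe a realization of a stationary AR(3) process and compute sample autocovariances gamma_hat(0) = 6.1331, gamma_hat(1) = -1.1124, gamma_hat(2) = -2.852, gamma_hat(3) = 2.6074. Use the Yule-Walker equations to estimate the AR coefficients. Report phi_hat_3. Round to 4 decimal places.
\hat\phi_{3} = 0.2870

The Yule-Walker equations for an AR(p) process read, in matrix form,
  Gamma_p phi = r_p,   with   (Gamma_p)_{ij} = gamma(|i - j|),
                       (r_p)_i = gamma(i),   i,j = 1..p.
Substitute the sample gammas (Toeplitz matrix and right-hand side of size 3):
  Gamma_p = [[6.1331, -1.1124, -2.852], [-1.1124, 6.1331, -1.1124], [-2.852, -1.1124, 6.1331]]
  r_p     = [-1.1124, -2.852, 2.6074]
Written out (R1..R3):
  (R1) 6.1331 phi_1 - 1.1124 phi_2 - 2.852 phi_3 = -1.1124
  (R2) -1.1124 phi_1 + 6.1331 phi_2 - 1.1124 phi_3 = -2.852
  (R3) -2.852 phi_1 - 1.1124 phi_2 + 6.1331 phi_3 = 2.6074
Gaussian elimination:
  R2 <- R2 - (-1.1124/6.1331) R1 = R2 - (-0.181376) R1:  5.931337 phi_2 - 1.629686 phi_3 = -3.053763
  R3 <- R3 - (-2.852/6.1331) R1 = R3 - (-0.465018) R1:  -1.629686 phi_2 + 4.80687 phi_3 = 2.090114
  R3 <- R3 - (-1.629686/5.931337) R2 = R3 - (-0.274759) R2:  4.359099 phi_3 = 1.251067
Back-substitution:
  phi_hat_3 = 1.251067 / 4.359099 = 0.287001
  phi_hat_2 = (-3.053763 - (-1.629686)(0.287001)) / 5.931337 = -0.435996
  phi_hat_1 = (-1.1124 - (-1.1124)(-0.435996) - (-2.852)(0.287001)) / 6.1331 = -0.126995
So phi_hat = [-0.1270, -0.4360, 0.2870].
Therefore phi_hat_3 = 0.2870.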